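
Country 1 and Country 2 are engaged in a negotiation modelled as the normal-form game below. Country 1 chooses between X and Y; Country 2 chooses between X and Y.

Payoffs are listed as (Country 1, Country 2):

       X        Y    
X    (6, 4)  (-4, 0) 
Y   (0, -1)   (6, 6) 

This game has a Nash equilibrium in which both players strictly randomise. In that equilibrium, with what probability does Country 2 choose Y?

Let c be the probability that Country 2 plays X. In a completely mixed equilibrium, Country 1 must be indifferent between X and Y.
Country 1's expected payoff from X is 6c − 4(1−c); from Y it is 6(1−c).
Setting these equal: 10c − 4 = −6c + 6, so c = 5/8.
Therefore Country 2 plays Y with probability 1 − 5/8 = 3/8.

3/8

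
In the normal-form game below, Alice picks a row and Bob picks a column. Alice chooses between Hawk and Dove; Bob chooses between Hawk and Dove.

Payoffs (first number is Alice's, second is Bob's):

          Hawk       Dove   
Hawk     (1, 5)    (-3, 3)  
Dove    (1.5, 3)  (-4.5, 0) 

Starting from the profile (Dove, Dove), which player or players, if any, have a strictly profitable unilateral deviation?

Both

Alice at (Dove, Dove) earns -4.5; deviating to Hawk yields -3 — a strict improvement.
Bob earns 0; deviating to Hawk yields 3 — a strict improvement.
Both Alice and Bob have strictly profitable deviations.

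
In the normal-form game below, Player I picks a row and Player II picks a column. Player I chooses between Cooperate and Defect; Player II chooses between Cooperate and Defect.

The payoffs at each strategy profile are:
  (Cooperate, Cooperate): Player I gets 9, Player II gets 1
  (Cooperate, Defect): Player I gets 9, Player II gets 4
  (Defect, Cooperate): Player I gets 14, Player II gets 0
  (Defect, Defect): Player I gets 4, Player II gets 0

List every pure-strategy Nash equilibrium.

(Cooperate, Defect) and (Defect, Cooperate)

(Cooperate, Cooperate): Player I prefers Defect (14 > 9); Player II prefers Defect (4 > 1) — not an equilibrium.
(Cooperate, Defect): Player I gets 9 ≥ 4 from Defect, and Player II gets 4 ≥ 1 from Cooperate — Nash equilibrium.
(Defect, Cooperate): Player I gets 14 ≥ 9 from Cooperate, and Player II gets 0 ≥ 0 from Defect — Nash equilibrium.
(Defect, Defect): Player I prefers Cooperate (9 > 4) — not an equilibrium.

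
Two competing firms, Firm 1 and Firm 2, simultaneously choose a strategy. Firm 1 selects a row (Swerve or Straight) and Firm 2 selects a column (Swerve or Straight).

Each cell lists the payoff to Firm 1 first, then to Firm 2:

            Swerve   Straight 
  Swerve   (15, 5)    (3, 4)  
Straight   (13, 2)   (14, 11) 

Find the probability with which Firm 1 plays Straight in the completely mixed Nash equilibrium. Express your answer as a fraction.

1/10

Let p be the probability that Firm 1 plays Swerve. In a completely mixed equilibrium, Firm 2 must be indifferent between Swerve and Straight.
Firm 2's expected payoff from Swerve is 5p + 2(1−p); from Straight it is 4p + 11(1−p).
Setting these equal: 3p + 2 = −7p + 11, so p = 9/10.
Therefore Firm 1 plays Straight with probability 1 − 9/10 = 1/10.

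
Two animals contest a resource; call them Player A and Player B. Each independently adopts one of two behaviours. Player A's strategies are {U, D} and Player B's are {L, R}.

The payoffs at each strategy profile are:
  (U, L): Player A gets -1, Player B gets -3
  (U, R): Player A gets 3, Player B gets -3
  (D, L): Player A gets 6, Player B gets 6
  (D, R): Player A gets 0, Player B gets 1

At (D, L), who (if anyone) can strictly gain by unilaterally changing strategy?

Neither

Player A at (D, L) earns 6; deviating to U yields -1 — not better.
Player B earns 6; deviating to R yields 1 — not better.
Neither player can strictly improve; the profile is a Nash equilibrium.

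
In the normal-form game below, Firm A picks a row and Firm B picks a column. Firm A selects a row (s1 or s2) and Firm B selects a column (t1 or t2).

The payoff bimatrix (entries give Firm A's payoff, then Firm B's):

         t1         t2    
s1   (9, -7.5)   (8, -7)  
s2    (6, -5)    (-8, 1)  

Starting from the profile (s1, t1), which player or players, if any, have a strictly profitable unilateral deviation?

Firm A at (s1, t1) earns 9; deviating to s2 yields 6 — not better.
Firm B earns -7.5; deviating to t2 yields -7 — a strict improvement.
Only Firm B has a strictly profitable deviation.

Firm B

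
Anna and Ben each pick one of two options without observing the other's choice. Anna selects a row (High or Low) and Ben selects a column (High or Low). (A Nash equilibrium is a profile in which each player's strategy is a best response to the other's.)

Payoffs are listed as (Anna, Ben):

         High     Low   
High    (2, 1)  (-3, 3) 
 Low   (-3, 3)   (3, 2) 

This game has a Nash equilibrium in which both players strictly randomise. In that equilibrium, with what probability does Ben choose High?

Let q be the probability that Ben plays High. In a completely mixed equilibrium, Anna must be indifferent between High and Low.
Anna's expected payoff from High is 2q − 3(1−q); from Low it is −3q + 3(1−q).
Setting these equal: 5q − 3 = −6q + 3, so q = 6/11.

6/11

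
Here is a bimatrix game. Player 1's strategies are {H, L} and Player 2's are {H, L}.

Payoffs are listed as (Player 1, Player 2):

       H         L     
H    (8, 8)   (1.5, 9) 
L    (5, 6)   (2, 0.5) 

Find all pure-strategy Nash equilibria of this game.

(H, H): Player 2 prefers L (9 > 8) — not an equilibrium.
(H, L): Player 1 prefers L (2 > 1.5) — not an equilibrium.
(L, H): Player 1 prefers H (8 > 5) — not an equilibrium.
(L, L): Player 2 prefers H (6 > 0.5) — not an equilibrium.

none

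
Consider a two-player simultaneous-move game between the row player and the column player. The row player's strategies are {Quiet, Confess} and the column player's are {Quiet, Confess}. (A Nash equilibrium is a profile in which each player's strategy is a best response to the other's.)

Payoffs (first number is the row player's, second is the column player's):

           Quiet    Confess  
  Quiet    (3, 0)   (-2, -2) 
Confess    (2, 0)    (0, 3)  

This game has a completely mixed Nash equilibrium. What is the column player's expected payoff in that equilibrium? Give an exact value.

First find x, the probability the row player plays Quiet, from the column player's indifference between Quiet and Confess: 0 = −2x + 3(1−x), giving x = 3/5.
Since the column player is indifferent in equilibrium, the column player's expected payoff equals the payoff from either column against (3/5, 2/5). Using Quiet: 0 = 0.

0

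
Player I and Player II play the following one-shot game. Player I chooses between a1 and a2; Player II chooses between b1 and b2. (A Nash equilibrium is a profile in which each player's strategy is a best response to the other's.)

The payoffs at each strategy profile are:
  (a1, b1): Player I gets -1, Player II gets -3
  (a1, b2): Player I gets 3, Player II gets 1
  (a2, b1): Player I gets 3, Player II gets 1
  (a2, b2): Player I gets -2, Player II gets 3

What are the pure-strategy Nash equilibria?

(a1, b2)

(a1, b1): Player I prefers a2 (3 > -1); Player II prefers b2 (1 > -3) — not an equilibrium.
(a1, b2): Player I gets 3 ≥ -2 from a2, and Player II gets 1 ≥ -3 from b1 — Nash equilibrium.
(a2, b1): Player II prefers b2 (3 > 1) — not an equilibrium.
(a2, b2): Player I prefers a1 (3 > -2) — not an equilibrium.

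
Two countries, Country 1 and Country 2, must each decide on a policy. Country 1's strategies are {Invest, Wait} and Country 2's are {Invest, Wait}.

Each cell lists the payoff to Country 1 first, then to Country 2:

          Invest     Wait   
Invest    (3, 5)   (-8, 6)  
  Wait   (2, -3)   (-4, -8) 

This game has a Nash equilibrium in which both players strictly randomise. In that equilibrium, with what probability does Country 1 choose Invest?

Let r be the probability that Country 1 plays Invest. In a completely mixed equilibrium, Country 2 must be indifferent between Invest and Wait.
Country 2's expected payoff from Invest is 5r − 3(1−r); from Wait it is 6r − 8(1−r).
Setting these equal: 8r − 3 = 14r − 8, so r = 5/6.

5/6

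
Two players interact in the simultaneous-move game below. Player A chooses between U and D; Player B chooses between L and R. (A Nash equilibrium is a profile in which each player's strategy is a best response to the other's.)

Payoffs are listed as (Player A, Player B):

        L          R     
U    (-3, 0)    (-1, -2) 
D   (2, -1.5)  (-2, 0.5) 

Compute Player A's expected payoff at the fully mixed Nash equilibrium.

First find y, the probability Player B plays L, from Player A's indifference between U and D: −3y − (1−y) = 2y − 2(1−y), giving y = 1/6.
Since Player A is indifferent in equilibrium, Player A's expected payoff equals the payoff from either row against (1/6, 5/6). Using U: −3(1/6) − (5/6) = -4/3.

-4/3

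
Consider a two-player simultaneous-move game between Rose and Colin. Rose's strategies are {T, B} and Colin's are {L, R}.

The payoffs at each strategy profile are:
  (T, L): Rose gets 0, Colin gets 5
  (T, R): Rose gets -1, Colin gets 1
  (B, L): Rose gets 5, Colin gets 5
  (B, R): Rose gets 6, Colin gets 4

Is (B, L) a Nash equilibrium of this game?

Yes

At (B, L), Rose earns 5; switching to T would give 0, so Rose has no profitable deviation.
Colin earns 5; switching to R would give 4, so Colin has no profitable deviation.
Neither player can gain by a unilateral deviation, so this profile is a Nash equilibrium.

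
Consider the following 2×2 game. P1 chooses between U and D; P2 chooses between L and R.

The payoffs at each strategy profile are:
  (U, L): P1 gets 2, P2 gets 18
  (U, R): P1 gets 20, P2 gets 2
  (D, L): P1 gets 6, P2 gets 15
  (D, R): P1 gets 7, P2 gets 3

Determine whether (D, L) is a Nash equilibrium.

Yes

At (D, L), P1 earns 6; switching to U would give 2, so P1 has no profitable deviation.
P2 earns 15; switching to R would give 3, so P2 has no profitable deviation.
Neither player can gain by a unilateral deviation, so this profile is a Nash equilibrium.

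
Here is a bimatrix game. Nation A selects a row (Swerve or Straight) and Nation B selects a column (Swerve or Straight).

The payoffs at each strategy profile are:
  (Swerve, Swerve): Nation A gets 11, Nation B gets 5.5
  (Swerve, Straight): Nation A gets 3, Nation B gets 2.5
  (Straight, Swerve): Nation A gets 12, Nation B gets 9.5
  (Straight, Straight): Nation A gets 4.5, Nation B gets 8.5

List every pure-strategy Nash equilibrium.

(Straight, Swerve)

(Swerve, Swerve): Nation A prefers Straight (12 > 11) — not an equilibrium.
(Swerve, Straight): Nation A prefers Straight (4.5 > 3); Nation B prefers Swerve (5.5 > 2.5) — not an equilibrium.
(Straight, Swerve): Nation A gets 12 ≥ 11 from Swerve, and Nation B gets 9.5 ≥ 8.5 from Straight — Nash equilibrium.
(Straight, Straight): Nation B prefers Swerve (9.5 > 8.5) — not an equilibrium.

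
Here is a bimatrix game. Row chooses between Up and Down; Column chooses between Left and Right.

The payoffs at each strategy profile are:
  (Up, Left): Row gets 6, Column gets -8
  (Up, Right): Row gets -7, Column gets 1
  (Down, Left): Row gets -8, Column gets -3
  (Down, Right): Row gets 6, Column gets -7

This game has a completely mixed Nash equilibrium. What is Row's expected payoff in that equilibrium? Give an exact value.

-20/27

First find y, the probability Column plays Left, from Row's indifference between Up and Down: 6y − 7(1−y) = −8y + 6(1−y), giving y = 13/27.
Since Row is indifferent in equilibrium, Row's expected payoff equals the payoff from either row against (13/27, 14/27). Using Up: 6(13/27) − 7(14/27) = -20/27.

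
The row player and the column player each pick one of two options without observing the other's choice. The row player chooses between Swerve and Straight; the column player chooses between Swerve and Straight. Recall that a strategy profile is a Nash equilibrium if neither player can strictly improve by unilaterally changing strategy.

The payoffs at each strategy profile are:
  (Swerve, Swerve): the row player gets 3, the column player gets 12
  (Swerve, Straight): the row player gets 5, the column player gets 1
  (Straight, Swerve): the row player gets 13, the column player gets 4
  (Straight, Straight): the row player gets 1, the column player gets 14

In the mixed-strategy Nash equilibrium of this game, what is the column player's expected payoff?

164/21

First find p, the probability the row player plays Swerve, from the column player's indifference between Swerve and Straight: 12p + 4(1−p) = p + 14(1−p), giving p = 10/21.
Since the column player is indifferent in equilibrium, the column player's expected payoff equals the payoff from either column against (10/21, 11/21). Using Swerve: 12(10/21) + 4(11/21) = 164/21.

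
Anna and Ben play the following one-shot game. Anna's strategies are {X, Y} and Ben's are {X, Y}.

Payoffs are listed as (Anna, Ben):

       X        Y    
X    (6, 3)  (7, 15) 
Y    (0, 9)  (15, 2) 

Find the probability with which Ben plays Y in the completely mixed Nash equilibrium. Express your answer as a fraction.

3/7

Let c be the probability that Ben plays X. In a completely mixed equilibrium, Anna must be indifferent between X and Y.
Anna's expected payoff from X is 6c + 7(1−c); from Y it is 15(1−c).
Setting these equal: −c + 7 = −15c + 15, so c = 4/7.
Therefore Ben plays Y with probability 1 − 4/7 = 3/7.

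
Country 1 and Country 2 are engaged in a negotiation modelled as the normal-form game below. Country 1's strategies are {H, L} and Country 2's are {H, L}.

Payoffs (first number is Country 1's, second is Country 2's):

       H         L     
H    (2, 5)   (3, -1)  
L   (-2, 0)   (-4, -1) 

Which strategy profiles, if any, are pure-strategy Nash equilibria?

(H, H): Country 1 gets 2 ≥ -2 from L, and Country 2 gets 5 ≥ -1 from L — Nash equilibrium.
(H, L): Country 2 prefers H (5 > -1) — not an equilibrium.
(L, H): Country 1 prefers H (2 > -2) — not an equilibrium.
(L, L): Country 1 prefers H (3 > -4); Country 2 prefers H (0 > -1) — not an equilibrium.

(H, H)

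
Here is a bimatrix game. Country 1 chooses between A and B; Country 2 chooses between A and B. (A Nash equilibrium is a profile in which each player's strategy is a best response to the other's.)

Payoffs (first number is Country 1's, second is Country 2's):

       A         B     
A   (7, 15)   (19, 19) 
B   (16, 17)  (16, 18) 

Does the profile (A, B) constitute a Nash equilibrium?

Yes

At (A, B), Country 1 earns 19; switching to B would give 16, so Country 1 has no profitable deviation.
Country 2 earns 19; switching to A would give 15, so Country 2 has no profitable deviation.
Neither player can gain by a unilateral deviation, so this profile is a Nash equilibrium.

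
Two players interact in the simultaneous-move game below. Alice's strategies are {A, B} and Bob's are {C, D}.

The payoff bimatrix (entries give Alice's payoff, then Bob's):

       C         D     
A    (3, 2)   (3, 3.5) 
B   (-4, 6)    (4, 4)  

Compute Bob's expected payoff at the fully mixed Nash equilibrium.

First find x, the probability Alice plays A, from Bob's indifference between C and D: 2x + 6(1−x) = 3.5x + 4(1−x), giving x = 4/7.
Since Bob is indifferent in equilibrium, Bob's expected payoff equals the payoff from either column against (4/7, 3/7). Using C: 2(4/7) + 6(3/7) = 26/7.

26/7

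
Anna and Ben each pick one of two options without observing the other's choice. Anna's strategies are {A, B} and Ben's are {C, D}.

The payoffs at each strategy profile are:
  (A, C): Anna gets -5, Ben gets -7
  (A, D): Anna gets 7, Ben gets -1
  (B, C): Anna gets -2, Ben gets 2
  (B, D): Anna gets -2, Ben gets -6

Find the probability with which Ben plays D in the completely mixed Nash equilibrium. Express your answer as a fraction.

Let c be the probability that Ben plays C. In a completely mixed equilibrium, Anna must be indifferent between A and B.
Anna's expected payoff from A is −5c + 7(1−c); from B it is −2c − 2(1−c).
Setting these equal: −12c + 7 = -2, so c = 3/4.
Therefore Ben plays D with probability 1 − 3/4 = 1/4.

1/4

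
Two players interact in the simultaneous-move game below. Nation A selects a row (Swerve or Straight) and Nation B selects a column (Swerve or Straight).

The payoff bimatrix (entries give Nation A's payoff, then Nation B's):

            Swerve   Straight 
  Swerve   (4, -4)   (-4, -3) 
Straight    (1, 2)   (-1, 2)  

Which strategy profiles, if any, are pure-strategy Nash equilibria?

(Swerve, Swerve): Nation B prefers Straight (-3 > -4) — not an equilibrium.
(Swerve, Straight): Nation A prefers Straight (-1 > -4) — not an equilibrium.
(Straight, Swerve): Nation A prefers Swerve (4 > 1) — not an equilibrium.
(Straight, Straight): Nation A gets -1 ≥ -4 from Swerve, and Nation B gets 2 ≥ 2 from Swerve — Nash equilibrium.

(Straight, Straight)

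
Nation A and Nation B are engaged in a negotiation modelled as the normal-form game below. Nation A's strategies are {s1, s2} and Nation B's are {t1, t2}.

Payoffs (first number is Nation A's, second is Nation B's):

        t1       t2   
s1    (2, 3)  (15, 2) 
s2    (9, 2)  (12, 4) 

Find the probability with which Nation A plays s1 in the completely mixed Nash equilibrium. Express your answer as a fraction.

Let p be the probability that Nation A plays s1. In a completely mixed equilibrium, Nation B must be indifferent between t1 and t2.
Nation B's expected payoff from t1 is 3p + 2(1−p); from t2 it is 2p + 4(1−p).
Setting these equal: p + 2 = −2p + 4, so p = 2/3.

2/3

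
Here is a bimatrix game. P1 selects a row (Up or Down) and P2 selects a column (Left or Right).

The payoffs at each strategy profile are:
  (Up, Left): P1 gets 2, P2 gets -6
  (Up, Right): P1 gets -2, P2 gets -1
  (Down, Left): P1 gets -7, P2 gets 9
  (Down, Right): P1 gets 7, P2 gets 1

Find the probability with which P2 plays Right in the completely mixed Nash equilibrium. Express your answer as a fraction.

Let q be the probability that P2 plays Left. In a completely mixed equilibrium, P1 must be indifferent between Up and Down.
P1's expected payoff from Up is 2q − 2(1−q); from Down it is −7q + 7(1−q).
Setting these equal: 4q − 2 = −14q + 7, so q = 1/2.
Therefore P2 plays Right with probability 1 − 1/2 = 1/2.

1/2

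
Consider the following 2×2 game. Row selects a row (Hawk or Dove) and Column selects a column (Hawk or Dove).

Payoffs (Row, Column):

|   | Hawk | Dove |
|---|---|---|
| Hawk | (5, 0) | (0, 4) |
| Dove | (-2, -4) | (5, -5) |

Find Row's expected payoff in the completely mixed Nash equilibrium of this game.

25/12

First find y, the probability Column plays Hawk, from Row's indifference between Hawk and Dove: 5y = −2y + 5(1−y), giving y = 5/12.
Since Row is indifferent in equilibrium, Row's expected payoff equals the payoff from either row against (5/12, 7/12). Using Hawk: 5(5/12) = 25/12.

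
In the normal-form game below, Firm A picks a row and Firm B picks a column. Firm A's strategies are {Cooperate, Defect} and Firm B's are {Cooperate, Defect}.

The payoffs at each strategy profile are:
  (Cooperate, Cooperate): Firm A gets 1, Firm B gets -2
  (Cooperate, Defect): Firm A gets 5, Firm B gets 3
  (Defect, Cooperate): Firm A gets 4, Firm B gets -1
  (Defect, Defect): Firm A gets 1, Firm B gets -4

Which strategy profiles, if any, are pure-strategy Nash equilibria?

(Cooperate, Cooperate): Firm A prefers Defect (4 > 1); Firm B prefers Defect (3 > -2) — not an equilibrium.
(Cooperate, Defect): Firm A gets 5 ≥ 1 from Defect, and Firm B gets 3 ≥ -2 from Cooperate — Nash equilibrium.
(Defect, Cooperate): Firm A gets 4 ≥ 1 from Cooperate, and Firm B gets -1 ≥ -4 from Defect — Nash equilibrium.
(Defect, Defect): Firm A prefers Cooperate (5 > 1); Firm B prefers Cooperate (-1 > -4) — not an equilibrium.

(Cooperate, Defect) and (Defect, Cooperate)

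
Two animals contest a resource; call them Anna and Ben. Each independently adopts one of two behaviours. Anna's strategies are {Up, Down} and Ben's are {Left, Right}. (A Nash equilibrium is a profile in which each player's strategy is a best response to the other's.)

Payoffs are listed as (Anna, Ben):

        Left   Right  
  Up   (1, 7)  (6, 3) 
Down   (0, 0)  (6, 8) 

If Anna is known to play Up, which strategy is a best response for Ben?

Against Up, Ben earns 7 from Left and 3 from Right.
So Left is the best response.

Left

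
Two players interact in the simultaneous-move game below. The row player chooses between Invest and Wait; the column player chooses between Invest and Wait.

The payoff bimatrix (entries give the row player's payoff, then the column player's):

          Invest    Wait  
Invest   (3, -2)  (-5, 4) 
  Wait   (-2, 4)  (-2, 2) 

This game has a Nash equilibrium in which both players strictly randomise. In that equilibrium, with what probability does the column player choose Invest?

Let q be the probability that the column player plays Invest. In a completely mixed equilibrium, the row player must be indifferent between Invest and Wait.
The row player's expected payoff from Invest is 3q − 5(1−q); from Wait it is −2q − 2(1−q).
Setting these equal: 8q − 5 = -2, so q = 3/8.

3/8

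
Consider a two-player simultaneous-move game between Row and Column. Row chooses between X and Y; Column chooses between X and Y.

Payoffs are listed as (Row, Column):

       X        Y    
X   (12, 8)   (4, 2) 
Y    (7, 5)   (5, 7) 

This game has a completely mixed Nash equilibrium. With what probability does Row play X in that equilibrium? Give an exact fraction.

Let p be the probability that Row plays X. In a completely mixed equilibrium, Column must be indifferent between X and Y.
Column's expected payoff from X is 8p + 5(1−p); from Y it is 2p + 7(1−p).
Setting these equal: 3p + 5 = −5p + 7, so p = 1/4.

1/4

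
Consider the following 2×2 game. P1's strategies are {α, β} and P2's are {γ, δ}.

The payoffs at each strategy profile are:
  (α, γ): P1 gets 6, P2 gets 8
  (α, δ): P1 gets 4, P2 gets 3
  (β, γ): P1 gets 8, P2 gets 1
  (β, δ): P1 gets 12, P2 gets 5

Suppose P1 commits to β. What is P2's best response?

Against β, P2 earns 1 from γ and 5 from δ.
So δ is the best response.

δ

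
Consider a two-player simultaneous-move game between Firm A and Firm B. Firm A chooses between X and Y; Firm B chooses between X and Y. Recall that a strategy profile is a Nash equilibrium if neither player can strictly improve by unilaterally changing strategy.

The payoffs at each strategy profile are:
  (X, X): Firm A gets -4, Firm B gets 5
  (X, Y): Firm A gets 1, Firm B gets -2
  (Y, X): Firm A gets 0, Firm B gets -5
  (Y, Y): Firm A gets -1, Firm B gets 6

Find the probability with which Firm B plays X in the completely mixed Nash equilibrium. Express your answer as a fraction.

1/3

Let c be the probability that Firm B plays X. In a completely mixed equilibrium, Firm A must be indifferent between X and Y.
Firm A's expected payoff from X is −4c + (1−c); from Y it is −(1−c).
Setting these equal: −5c + 1 = c − 1, so c = 1/3.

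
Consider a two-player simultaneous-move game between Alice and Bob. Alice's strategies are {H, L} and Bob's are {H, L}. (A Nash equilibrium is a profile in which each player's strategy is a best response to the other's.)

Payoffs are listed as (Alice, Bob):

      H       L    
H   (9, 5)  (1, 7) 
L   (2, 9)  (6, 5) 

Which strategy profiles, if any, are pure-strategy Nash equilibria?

none

(H, H): Bob prefers L (7 > 5) — not an equilibrium.
(H, L): Alice prefers L (6 > 1) — not an equilibrium.
(L, H): Alice prefers H (9 > 2) — not an equilibrium.
(L, L): Bob prefers H (9 > 5) — not an equilibrium.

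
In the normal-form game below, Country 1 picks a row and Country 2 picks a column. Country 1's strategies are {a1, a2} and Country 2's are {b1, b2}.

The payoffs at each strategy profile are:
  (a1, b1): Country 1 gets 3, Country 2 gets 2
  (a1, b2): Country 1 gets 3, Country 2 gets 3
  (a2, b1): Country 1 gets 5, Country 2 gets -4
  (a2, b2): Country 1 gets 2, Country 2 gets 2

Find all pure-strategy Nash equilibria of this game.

(a1, b2)

(a1, b1): Country 1 prefers a2 (5 > 3); Country 2 prefers b2 (3 > 2) — not an equilibrium.
(a1, b2): Country 1 gets 3 ≥ 2 from a2, and Country 2 gets 3 ≥ 2 from b1 — Nash equilibrium.
(a2, b1): Country 2 prefers b2 (2 > -4) — not an equilibrium.
(a2, b2): Country 1 prefers a1 (3 > 2) — not an equilibrium.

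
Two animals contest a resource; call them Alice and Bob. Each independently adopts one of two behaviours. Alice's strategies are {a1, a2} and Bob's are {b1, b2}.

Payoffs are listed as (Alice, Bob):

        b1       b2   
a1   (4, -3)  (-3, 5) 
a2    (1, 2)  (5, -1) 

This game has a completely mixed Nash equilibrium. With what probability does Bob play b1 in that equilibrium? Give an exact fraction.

Let q be the probability that Bob plays b1. In a completely mixed equilibrium, Alice must be indifferent between a1 and a2.
Alice's expected payoff from a1 is 4q − 3(1−q); from a2 it is q + 5(1−q).
Setting these equal: 7q − 3 = −4q + 5, so q = 8/11.

8/11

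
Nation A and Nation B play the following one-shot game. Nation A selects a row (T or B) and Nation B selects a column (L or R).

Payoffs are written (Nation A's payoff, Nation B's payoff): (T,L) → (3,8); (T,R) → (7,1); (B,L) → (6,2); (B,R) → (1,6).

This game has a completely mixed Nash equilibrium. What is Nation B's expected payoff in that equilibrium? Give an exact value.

First find p, the probability Nation A plays T, from Nation B's indifference between L and R: 8p + 2(1−p) = p + 6(1−p), giving p = 4/11.
Since Nation B is indifferent in equilibrium, Nation B's expected payoff equals the payoff from either column against (4/11, 7/11). Using L: 8(4/11) + 2(7/11) = 46/11.

46/11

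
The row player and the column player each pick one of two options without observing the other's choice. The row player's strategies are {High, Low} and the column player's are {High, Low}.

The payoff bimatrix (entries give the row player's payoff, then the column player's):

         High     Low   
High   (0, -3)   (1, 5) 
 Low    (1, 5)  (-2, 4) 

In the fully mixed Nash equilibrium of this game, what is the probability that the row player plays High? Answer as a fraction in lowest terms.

1/9

Let r be the probability that the row player plays High. In a completely mixed equilibrium, the column player must be indifferent between High and Low.
The column player's expected payoff from High is −3r + 5(1−r); from Low it is 5r + 4(1−r).
Setting these equal: −8r + 5 = r + 4, so r = 1/9.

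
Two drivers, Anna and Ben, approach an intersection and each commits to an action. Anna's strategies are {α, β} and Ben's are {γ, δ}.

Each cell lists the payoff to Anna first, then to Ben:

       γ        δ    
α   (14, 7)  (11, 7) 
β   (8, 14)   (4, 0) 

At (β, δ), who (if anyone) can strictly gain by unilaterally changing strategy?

Anna at (β, δ) earns 4; deviating to α yields 11 — a strict improvement.
Ben earns 0; deviating to γ yields 14 — a strict improvement.
Both Anna and Ben have strictly profitable deviations.

Both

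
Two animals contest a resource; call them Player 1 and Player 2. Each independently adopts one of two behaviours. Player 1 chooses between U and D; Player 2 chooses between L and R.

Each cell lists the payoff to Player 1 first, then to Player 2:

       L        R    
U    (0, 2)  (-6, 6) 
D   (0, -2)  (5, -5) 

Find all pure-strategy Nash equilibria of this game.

(D, L)

(U, L): Player 2 prefers R (6 > 2) — not an equilibrium.
(U, R): Player 1 prefers D (5 > -6) — not an equilibrium.
(D, L): Player 1 gets 0 ≥ 0 from U, and Player 2 gets -2 ≥ -5 from R — Nash equilibrium.
(D, R): Player 2 prefers L (-2 > -5) — not an equilibrium.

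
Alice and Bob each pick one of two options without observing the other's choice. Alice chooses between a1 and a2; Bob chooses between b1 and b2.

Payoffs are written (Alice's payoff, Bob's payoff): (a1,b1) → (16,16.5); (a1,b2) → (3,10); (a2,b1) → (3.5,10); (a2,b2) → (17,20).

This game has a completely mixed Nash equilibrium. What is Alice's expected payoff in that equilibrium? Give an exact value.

523/53

First find y, the probability Bob plays b1, from Alice's indifference between a1 and a2: 16y + 3(1−y) = 3.5y + 17(1−y), giving y = 28/53.
Since Alice is indifferent in equilibrium, Alice's expected payoff equals the payoff from either row against (28/53, 25/53). Using a1: 16(28/53) + 3(25/53) = 523/53.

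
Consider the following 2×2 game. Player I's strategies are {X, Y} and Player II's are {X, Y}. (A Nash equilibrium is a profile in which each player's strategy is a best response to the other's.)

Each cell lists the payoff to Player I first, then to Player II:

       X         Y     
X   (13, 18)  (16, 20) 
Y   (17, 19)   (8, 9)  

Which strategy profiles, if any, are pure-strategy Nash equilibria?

(X, X): Player I prefers Y (17 > 13); Player II prefers Y (20 > 18) — not an equilibrium.
(X, Y): Player I gets 16 ≥ 8 from Y, and Player II gets 20 ≥ 18 from X — Nash equilibrium.
(Y, X): Player I gets 17 ≥ 13 from X, and Player II gets 19 ≥ 9 from Y — Nash equilibrium.
(Y, Y): Player I prefers X (16 > 8); Player II prefers X (19 > 9) — not an equilibrium.

(X, Y) and (Y, X)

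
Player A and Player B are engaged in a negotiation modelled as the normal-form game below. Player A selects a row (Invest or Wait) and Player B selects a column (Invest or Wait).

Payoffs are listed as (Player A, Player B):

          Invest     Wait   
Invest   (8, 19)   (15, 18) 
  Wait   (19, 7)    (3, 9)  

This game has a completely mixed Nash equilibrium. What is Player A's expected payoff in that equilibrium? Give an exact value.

First find y, the probability Player B plays Invest, from Player A's indifference between Invest and Wait: 8y + 15(1−y) = 19y + 3(1−y), giving y = 12/23.
Since Player A is indifferent in equilibrium, Player A's expected payoff equals the payoff from either row against (12/23, 11/23). Using Invest: 8(12/23) + 15(11/23) = 261/23.

261/23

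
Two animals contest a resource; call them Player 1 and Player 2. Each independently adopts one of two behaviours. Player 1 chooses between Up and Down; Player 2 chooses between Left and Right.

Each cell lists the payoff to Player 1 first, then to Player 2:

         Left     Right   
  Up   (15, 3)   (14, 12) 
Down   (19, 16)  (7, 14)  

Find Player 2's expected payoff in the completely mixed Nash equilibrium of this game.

First find p, the probability Player 1 plays Up, from Player 2's indifference between Left and Right: 3p + 16(1−p) = 12p + 14(1−p), giving p = 2/11.
Since Player 2 is indifferent in equilibrium, Player 2's expected payoff equals the payoff from either column against (2/11, 9/11). Using Left: 3(2/11) + 16(9/11) = 150/11.

150/11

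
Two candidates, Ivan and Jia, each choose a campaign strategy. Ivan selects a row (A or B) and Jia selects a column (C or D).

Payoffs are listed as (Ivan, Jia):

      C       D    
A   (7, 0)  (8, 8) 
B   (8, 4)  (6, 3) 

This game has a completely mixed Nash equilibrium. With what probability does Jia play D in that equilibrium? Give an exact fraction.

Let q be the probability that Jia plays C. In a completely mixed equilibrium, Ivan must be indifferent between A and B.
Ivan's expected payoff from A is 7q + 8(1−q); from B it is 8q + 6(1−q).
Setting these equal: −q + 8 = 2q + 6, so q = 2/3.
Therefore Jia plays D with probability 1 − 2/3 = 1/3.

1/3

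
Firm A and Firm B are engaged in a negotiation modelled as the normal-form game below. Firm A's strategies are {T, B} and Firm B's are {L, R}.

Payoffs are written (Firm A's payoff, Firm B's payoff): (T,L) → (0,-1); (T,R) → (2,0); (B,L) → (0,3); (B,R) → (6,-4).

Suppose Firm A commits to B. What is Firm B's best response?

Against B, Firm B earns 3 from L and -4 from R.
So L is the best response.

L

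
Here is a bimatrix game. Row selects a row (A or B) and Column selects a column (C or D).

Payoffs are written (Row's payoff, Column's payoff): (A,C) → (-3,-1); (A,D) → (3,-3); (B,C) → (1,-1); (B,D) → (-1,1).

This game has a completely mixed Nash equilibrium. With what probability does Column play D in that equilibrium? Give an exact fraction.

1/2

Let y be the probability that Column plays C. In a completely mixed equilibrium, Row must be indifferent between A and B.
Row's expected payoff from A is −3y + 3(1−y); from B it is y − (1−y).
Setting these equal: −6y + 3 = 2y − 1, so y = 1/2.
Therefore Column plays D with probability 1 − 1/2 = 1/2.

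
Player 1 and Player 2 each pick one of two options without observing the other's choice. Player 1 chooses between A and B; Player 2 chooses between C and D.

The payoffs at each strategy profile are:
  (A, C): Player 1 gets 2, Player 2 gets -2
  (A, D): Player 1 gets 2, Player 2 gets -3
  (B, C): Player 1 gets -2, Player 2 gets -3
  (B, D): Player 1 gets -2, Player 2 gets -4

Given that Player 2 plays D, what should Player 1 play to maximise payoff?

A

Against D, Player 1 earns 2 from A and -2 from B.
So A is the best response.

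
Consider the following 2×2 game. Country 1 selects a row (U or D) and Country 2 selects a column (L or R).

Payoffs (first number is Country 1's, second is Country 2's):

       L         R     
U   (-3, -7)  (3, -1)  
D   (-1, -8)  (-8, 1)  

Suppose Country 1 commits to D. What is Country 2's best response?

R

Against D, Country 2 earns -8 from L and 1 from R.
So R is the best response.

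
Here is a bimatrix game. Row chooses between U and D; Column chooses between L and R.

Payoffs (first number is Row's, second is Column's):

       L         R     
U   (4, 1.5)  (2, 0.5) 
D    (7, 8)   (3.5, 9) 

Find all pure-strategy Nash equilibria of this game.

(D, R)

(U, L): Row prefers D (7 > 4) — not an equilibrium.
(U, R): Row prefers D (3.5 > 2); Column prefers L (1.5 > 0.5) — not an equilibrium.
(D, L): Column prefers R (9 > 8) — not an equilibrium.
(D, R): Row gets 3.5 ≥ 2 from U, and Column gets 9 ≥ 8 from L — Nash equilibrium.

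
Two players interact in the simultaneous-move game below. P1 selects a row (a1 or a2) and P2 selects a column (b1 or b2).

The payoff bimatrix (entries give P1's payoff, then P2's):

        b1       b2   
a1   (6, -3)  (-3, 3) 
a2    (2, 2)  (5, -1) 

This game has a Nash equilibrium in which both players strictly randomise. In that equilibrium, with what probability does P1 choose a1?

1/3

Let r be the probability that P1 plays a1. In a completely mixed equilibrium, P2 must be indifferent between b1 and b2.
P2's expected payoff from b1 is −3r + 2(1−r); from b2 it is 3r − (1−r).
Setting these equal: −5r + 2 = 4r − 1, so r = 1/3.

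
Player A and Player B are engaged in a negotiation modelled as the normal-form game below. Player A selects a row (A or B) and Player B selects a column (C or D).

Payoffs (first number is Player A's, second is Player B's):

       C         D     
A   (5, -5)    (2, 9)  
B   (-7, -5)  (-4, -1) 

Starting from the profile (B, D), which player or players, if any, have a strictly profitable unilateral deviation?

Player A at (B, D) earns -4; deviating to A yields 2 — a strict improvement.
Player B earns -1; deviating to C yields -5 — not better.
Only Player A has a strictly profitable deviation.

Player A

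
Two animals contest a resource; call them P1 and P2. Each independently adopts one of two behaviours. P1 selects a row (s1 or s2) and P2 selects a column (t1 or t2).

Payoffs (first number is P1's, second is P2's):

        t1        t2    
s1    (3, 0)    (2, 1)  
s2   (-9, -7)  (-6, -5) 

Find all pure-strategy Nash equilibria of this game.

(s1, t2)

(s1, t1): P2 prefers t2 (1 > 0) — not an equilibrium.
(s1, t2): P1 gets 2 ≥ -6 from s2, and P2 gets 1 ≥ 0 from t1 — Nash equilibrium.
(s2, t1): P1 prefers s1 (3 > -9); P2 prefers t2 (-5 > -7) — not an equilibrium.
(s2, t2): P1 prefers s1 (2 > -6) — not an equilibrium.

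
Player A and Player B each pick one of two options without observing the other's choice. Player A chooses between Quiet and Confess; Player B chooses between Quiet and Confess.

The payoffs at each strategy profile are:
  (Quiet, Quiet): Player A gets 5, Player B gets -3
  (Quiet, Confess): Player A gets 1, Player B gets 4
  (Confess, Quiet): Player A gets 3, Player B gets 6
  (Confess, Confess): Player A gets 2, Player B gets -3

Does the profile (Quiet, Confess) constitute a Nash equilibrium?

At (Quiet, Confess), Player A earns 1; switching to Confess would give 2, so Player A would deviate.
Player B earns 4; switching to Quiet would give -3, so Player B has no profitable deviation.
Since at least one player can profitably deviate, this is not a Nash equilibrium.

No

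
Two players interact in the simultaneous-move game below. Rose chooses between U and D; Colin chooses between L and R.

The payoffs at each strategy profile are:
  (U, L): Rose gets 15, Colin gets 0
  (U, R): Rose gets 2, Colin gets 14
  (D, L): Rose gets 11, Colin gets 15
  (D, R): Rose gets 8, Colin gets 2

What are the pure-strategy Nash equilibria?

(U, L): Colin prefers R (14 > 0) — not an equilibrium.
(U, R): Rose prefers D (8 > 2) — not an equilibrium.
(D, L): Rose prefers U (15 > 11) — not an equilibrium.
(D, R): Colin prefers L (15 > 2) — not an equilibrium.

none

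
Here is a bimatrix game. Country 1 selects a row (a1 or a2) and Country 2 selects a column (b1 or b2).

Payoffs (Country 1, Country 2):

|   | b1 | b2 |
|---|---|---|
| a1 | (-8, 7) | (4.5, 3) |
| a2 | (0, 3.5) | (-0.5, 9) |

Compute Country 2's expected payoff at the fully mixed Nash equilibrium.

First find x, the probability Country 1 plays a1, from Country 2's indifference between b1 and b2: 7x + 3.5(1−x) = 3x + 9(1−x), giving x = 11/19.
Since Country 2 is indifferent in equilibrium, Country 2's expected payoff equals the payoff from either column against (11/19, 8/19). Using b1: 7(11/19) + 3.5(8/19) = 105/19.

105/19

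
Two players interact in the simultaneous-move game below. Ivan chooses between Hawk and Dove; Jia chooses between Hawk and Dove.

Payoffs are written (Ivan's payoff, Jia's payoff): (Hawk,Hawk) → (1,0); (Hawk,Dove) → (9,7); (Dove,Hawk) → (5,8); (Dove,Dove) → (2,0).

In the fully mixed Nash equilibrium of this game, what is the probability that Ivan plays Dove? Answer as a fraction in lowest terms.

7/15

Let p be the probability that Ivan plays Hawk. In a completely mixed equilibrium, Jia must be indifferent between Hawk and Dove.
Jia's expected payoff from Hawk is 8(1−p); from Dove it is 7p.
Setting these equal: −8p + 8 = 7p, so p = 8/15.
Therefore Ivan plays Dove with probability 1 − 8/15 = 7/15.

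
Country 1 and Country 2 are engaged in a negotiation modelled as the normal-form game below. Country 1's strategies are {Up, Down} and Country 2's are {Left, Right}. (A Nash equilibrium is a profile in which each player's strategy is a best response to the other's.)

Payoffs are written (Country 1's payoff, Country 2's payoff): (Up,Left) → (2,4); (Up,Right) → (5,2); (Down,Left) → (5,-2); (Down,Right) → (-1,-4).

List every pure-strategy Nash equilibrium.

(Down, Left)

(Up, Left): Country 1 prefers Down (5 > 2) — not an equilibrium.
(Up, Right): Country 2 prefers Left (4 > 2) — not an equilibrium.
(Down, Left): Country 1 gets 5 ≥ 2 from Up, and Country 2 gets -2 ≥ -4 from Right — Nash equilibrium.
(Down, Right): Country 1 prefers Up (5 > -1); Country 2 prefers Left (-2 > -4) — not an equilibrium.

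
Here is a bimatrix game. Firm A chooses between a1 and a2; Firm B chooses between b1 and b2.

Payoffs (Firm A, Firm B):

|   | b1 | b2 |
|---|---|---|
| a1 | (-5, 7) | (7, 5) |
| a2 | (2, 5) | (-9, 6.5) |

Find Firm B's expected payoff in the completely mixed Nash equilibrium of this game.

First find p, the probability Firm A plays a1, from Firm B's indifference between b1 and b2: 7p + 5(1−p) = 5p + 6.5(1−p), giving p = 3/7.
Since Firm B is indifferent in equilibrium, Firm B's expected payoff equals the payoff from either column against (3/7, 4/7). Using b1: 7(3/7) + 5(4/7) = 41/7.

41/7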